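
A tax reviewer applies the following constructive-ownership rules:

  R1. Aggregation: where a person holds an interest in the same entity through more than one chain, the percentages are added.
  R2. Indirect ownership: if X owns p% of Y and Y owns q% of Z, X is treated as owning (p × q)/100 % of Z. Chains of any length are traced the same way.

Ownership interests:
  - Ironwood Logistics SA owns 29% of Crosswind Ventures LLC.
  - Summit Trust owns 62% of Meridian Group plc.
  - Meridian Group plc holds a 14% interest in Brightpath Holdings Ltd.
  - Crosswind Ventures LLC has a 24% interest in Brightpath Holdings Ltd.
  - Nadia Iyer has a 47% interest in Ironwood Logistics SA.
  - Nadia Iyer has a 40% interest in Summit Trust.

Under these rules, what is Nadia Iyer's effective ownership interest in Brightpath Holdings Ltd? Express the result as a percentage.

Chain via Summit Trust → Meridian Group plc (R2): 40% × 62% × 14% = 3.472% of Brightpath Holdings Ltd.
Chain via Ironwood Logistics SA → Crosswind Ventures LLC (R2): 47% × 29% × 24% = 3.2712% of Brightpath Holdings Ltd.
Aggregating (R1): 3.472% + 3.2712% = 6.7432%.

6.7432%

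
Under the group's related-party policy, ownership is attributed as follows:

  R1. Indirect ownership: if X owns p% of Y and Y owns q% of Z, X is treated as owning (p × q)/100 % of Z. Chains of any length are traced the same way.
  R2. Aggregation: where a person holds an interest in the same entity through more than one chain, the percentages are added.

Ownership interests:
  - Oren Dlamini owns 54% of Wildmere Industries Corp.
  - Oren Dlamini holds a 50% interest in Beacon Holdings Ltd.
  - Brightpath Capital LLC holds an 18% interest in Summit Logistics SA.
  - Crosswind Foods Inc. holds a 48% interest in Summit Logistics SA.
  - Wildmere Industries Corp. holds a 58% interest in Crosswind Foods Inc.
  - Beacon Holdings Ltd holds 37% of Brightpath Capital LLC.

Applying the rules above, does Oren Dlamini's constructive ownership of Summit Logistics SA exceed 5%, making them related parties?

Chain via Beacon Holdings Ltd → Brightpath Capital LLC (R1): 50% × 37% × 18% = 3.33% of Summit Logistics SA.
Chain via Wildmere Industries Corp. → Crosswind Foods Inc. (R1): 54% × 58% × 48% = 15.0336% of Summit Logistics SA.
Aggregating (R2): 3.33% + 15.0336% = 18.3636%.
18.3636% exceeds the 5% threshold, so Oren is a related party to Summit Logistics SA.

Yes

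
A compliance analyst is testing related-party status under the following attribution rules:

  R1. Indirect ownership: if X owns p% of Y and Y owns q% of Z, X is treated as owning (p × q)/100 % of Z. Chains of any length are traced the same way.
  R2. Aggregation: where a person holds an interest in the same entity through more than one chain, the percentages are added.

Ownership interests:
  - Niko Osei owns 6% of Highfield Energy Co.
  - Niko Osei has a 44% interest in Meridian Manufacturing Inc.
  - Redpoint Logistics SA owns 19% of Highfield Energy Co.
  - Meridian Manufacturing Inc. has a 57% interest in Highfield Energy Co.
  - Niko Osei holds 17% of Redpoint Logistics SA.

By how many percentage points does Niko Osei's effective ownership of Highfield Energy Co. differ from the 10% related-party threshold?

Chain via Redpoint Logistics SA (R1): 17% × 19% = 3.23% of Highfield Energy Co.
Chain via Meridian Manufacturing Inc. (R1): 44% × 57% = 25.08% of Highfield Energy Co.
Direct interest in Highfield Energy Co: 6%.
Aggregating (R2): 3.23% + 25.08% + 6% = 34.31%.
34.31% exceeds the 10% threshold by 24.31 percentage points.

24.31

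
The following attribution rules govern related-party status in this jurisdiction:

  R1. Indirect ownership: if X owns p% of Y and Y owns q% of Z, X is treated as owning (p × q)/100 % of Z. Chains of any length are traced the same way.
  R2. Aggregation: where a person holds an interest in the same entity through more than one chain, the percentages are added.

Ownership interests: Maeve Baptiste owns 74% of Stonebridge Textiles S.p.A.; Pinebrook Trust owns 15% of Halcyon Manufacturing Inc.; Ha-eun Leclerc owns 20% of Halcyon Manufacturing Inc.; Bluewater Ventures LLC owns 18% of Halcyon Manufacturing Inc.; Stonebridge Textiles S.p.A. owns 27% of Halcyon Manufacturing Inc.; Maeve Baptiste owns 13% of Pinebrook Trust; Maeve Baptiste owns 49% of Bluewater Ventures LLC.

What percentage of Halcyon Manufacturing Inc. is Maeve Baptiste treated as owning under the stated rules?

30.75%

Chain via Pinebrook Trust (R1): 13% × 15% = 1.95% of Halcyon Manufacturing Inc.
Chain via Bluewater Ventures LLC (R1): 49% × 18% = 8.82% of Halcyon Manufacturing Inc.
Chain via Stonebridge Textiles S.p.A. (R1): 74% × 27% = 19.98% of Halcyon Manufacturing Inc.
Aggregating (R2): 1.95% + 8.82% + 19.98% = 30.75%.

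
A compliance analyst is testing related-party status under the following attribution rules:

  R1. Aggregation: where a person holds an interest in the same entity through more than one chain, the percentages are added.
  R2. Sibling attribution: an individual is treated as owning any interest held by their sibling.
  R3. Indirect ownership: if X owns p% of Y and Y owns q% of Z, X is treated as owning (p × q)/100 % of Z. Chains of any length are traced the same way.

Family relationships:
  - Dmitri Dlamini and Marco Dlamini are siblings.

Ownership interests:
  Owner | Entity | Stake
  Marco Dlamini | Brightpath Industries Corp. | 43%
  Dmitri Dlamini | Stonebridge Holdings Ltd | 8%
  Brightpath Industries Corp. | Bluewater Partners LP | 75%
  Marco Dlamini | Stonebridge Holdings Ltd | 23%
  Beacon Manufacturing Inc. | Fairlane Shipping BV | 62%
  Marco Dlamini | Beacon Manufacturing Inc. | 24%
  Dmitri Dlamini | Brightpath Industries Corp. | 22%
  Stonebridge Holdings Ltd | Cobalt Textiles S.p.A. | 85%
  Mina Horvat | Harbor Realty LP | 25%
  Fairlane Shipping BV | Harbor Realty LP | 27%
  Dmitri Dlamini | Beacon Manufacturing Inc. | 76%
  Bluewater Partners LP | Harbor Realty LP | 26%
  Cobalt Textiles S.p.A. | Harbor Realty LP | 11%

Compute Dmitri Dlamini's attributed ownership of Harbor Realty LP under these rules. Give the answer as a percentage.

By sibling attribution (R2), Dmitri Dlamini is treated as also owning Marco Dlamini's interest in Stonebridge Holdings Ltd, giving 8% + 23% = 31%.
By sibling attribution (R2), Dmitri Dlamini is treated as also owning Marco Dlamini's interest in Beacon Manufacturing Inc, giving 76% + 24% = 100%.
By sibling attribution (R2), Dmitri Dlamini is treated as also owning Marco Dlamini's interest in Brightpath Industries Corp, giving 22% + 43% = 65%.
Chain via Stonebridge Holdings Ltd → Cobalt Textiles S.p.A. (R3): 31% × 85% × 11% = 2.8985% of Harbor Realty LP.
Chain via Beacon Manufacturing Inc. → Fairlane Shipping BV (R3): 100% × 62% × 27% = 16.74% of Harbor Realty LP.
Chain via Brightpath Industries Corp. → Bluewater Partners LP (R3): 65% × 75% × 26% = 12.675% of Harbor Realty LP.
Aggregating (R1): 2.8985% + 16.74% + 12.675% = 32.3135%.

32.3135%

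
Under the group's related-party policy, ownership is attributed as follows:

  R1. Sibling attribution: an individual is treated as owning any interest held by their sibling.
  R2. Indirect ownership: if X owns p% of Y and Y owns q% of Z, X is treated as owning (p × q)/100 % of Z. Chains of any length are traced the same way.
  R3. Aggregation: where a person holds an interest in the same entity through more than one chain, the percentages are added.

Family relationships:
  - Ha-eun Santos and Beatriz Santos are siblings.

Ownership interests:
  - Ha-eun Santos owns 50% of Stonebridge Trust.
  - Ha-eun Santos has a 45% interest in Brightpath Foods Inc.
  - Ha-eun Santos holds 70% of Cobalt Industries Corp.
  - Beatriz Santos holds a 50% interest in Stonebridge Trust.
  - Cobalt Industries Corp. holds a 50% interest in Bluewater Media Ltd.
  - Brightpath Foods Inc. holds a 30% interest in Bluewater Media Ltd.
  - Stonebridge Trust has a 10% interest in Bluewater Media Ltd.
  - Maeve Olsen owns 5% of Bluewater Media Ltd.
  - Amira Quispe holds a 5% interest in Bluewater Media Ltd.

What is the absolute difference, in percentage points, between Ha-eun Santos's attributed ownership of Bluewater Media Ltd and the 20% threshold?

By sibling attribution (R1), Ha-eun Santos is treated as also owning Beatriz Santos's interest in Stonebridge Trust, giving 50% + 50% = 100%.
Chain via Stonebridge Trust (R2): 100% × 10% = 10% of Bluewater Media Ltd.
Chain via Brightpath Foods Inc. (R2): 45% × 30% = 13.5% of Bluewater Media Ltd.
Chain via Cobalt Industries Corp. (R2): 70% × 50% = 35% of Bluewater Media Ltd.
Aggregating (R3): 10% + 13.5% + 35% = 58.5%.
58.5% exceeds the 20% threshold by 38.5 percentage points.

38.5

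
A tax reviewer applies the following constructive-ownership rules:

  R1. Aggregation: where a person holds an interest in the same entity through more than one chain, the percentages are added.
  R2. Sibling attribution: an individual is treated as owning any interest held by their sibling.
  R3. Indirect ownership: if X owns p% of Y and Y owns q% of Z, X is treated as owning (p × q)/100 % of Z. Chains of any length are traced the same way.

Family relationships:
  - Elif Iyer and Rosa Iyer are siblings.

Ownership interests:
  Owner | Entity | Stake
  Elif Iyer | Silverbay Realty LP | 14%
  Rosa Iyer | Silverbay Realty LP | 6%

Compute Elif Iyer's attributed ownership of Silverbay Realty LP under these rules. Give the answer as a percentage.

20%

By sibling attribution (R2), Elif Iyer is treated as also owning Rosa Iyer's interest in Silverbay Realty LP, giving 14% + 6% = 20%.
Direct interest in Silverbay Realty LP: 20%.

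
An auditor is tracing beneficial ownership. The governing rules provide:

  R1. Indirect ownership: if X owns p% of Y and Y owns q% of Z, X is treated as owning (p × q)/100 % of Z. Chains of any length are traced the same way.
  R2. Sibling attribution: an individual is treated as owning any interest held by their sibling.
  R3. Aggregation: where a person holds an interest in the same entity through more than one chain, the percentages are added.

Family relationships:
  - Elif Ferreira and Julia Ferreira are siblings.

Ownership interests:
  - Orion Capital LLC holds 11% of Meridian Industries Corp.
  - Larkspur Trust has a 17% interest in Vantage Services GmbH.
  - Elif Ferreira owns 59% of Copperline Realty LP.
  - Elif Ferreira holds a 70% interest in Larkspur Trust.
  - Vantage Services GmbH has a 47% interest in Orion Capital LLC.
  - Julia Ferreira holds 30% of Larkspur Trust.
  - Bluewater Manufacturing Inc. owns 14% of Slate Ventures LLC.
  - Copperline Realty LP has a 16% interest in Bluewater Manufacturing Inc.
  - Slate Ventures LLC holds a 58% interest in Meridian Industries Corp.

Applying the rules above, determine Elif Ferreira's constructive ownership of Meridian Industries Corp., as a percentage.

1.645428%

By sibling attribution (R2), Elif Ferreira is treated as also owning Julia Ferreira's interest in Larkspur Trust, giving 70% + 30% = 100%.
Chain via Larkspur Trust → Vantage Services GmbH → Orion Capital LLC (R1): 100% × 17% × 47% × 11% = 0.8789% of Meridian Industries Corp.
Chain via Copperline Realty LP → Bluewater Manufacturing Inc. → Slate Ventures LLC (R1): 59% × 16% × 14% × 58% = 0.766528% of Meridian Industries Corp.
Aggregating (R3): 0.8789% + 0.766528% = 1.645428%.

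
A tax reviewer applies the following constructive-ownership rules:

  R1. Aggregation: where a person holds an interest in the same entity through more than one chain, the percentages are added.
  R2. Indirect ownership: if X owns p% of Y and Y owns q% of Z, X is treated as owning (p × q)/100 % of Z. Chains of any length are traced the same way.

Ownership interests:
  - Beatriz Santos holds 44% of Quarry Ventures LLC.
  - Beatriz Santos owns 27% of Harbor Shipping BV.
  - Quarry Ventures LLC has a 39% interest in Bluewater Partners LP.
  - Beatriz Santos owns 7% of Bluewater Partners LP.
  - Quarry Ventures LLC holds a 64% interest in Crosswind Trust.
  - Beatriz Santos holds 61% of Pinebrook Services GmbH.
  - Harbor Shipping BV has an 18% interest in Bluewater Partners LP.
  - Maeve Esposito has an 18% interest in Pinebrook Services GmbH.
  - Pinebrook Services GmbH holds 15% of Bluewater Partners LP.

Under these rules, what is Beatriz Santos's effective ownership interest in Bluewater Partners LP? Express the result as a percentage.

38.17%

Chain via Pinebrook Services GmbH (R2): 61% × 15% = 9.15% of Bluewater Partners LP.
Chain via Quarry Ventures LLC (R2): 44% × 39% = 17.16% of Bluewater Partners LP.
Chain via Harbor Shipping BV (R2): 27% × 18% = 4.86% of Bluewater Partners LP.
Direct interest in Bluewater Partners LP: 7%.
Aggregating (R1): 9.15% + 17.16% + 4.86% + 7% = 38.17%.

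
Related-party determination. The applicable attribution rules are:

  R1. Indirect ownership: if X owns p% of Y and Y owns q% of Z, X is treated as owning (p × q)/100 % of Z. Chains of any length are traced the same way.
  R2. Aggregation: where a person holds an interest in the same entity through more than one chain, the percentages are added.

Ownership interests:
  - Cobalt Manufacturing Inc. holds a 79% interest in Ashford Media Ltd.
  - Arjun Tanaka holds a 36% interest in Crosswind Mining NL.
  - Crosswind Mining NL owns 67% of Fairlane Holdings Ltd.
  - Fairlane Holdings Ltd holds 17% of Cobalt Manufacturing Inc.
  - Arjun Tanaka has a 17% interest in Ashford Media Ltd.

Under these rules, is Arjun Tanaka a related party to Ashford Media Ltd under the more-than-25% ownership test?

No

Chain via Crosswind Mining NL → Fairlane Holdings Ltd → Cobalt Manufacturing Inc. (R1): 36% × 67% × 17% × 79% = 3.239316% of Ashford Media Ltd.
Direct interest in Ashford Media Ltd: 17%.
Aggregating (R2): 3.239316% + 17% = 20.239316%.
20.239316% does not exceed the 25% threshold, so Arjun is not a related party to Ashford Media Ltd.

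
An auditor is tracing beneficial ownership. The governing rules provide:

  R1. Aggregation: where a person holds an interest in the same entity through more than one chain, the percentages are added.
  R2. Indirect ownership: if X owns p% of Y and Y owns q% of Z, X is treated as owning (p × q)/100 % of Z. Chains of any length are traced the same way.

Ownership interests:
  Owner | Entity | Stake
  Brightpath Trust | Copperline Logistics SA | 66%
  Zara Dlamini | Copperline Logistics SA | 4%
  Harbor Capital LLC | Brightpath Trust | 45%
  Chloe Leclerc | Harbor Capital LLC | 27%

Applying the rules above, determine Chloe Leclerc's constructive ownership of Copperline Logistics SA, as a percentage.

8.019%

Chain via Harbor Capital LLC → Brightpath Trust (R2): 27% × 45% × 66% = 8.019% of Copperline Logistics SA.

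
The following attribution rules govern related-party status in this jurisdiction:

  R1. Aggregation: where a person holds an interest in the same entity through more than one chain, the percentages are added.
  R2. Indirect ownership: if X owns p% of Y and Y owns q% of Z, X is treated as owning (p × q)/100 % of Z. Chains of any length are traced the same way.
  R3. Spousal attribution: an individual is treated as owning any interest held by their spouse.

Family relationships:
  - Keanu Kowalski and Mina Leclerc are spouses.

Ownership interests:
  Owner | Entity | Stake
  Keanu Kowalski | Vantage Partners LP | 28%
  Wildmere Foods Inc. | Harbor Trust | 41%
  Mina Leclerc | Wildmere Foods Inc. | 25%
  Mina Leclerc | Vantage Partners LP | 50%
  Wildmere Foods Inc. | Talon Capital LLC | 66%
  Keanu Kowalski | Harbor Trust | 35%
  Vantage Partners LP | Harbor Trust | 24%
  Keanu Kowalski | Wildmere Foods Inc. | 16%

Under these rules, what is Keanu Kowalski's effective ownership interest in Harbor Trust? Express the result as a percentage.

70.53%

By spousal attribution (R3), Keanu Kowalski is treated as also owning Mina Leclerc's interest in Wildmere Foods Inc, giving 16% + 25% = 41%.
By spousal attribution (R3), Keanu Kowalski is treated as also owning Mina Leclerc's interest in Vantage Partners LP, giving 28% + 50% = 78%.
Chain via Wildmere Foods Inc. (R2): 41% × 41% = 16.81% of Harbor Trust.
Chain via Vantage Partners LP (R2): 78% × 24% = 18.72% of Harbor Trust.
Direct interest in Harbor Trust: 35%.
Aggregating (R1): 16.81% + 18.72% + 35% = 70.53%.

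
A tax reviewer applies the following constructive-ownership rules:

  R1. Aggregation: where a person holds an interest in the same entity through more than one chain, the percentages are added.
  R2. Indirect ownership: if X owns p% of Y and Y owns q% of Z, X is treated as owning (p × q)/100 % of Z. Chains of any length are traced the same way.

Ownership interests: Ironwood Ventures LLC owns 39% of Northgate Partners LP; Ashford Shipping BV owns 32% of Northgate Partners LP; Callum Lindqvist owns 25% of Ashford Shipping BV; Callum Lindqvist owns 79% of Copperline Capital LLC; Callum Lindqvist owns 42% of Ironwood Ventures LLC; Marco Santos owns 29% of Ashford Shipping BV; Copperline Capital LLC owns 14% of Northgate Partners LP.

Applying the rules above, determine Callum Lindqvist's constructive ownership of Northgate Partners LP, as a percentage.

35.44%

Chain via Ironwood Ventures LLC (R2): 42% × 39% = 16.38% of Northgate Partners LP.
Chain via Ashford Shipping BV (R2): 25% × 32% = 8% of Northgate Partners LP.
Chain via Copperline Capital LLC (R2): 79% × 14% = 11.06% of Northgate Partners LP.
Aggregating (R1): 16.38% + 8% + 11.06% = 35.44%.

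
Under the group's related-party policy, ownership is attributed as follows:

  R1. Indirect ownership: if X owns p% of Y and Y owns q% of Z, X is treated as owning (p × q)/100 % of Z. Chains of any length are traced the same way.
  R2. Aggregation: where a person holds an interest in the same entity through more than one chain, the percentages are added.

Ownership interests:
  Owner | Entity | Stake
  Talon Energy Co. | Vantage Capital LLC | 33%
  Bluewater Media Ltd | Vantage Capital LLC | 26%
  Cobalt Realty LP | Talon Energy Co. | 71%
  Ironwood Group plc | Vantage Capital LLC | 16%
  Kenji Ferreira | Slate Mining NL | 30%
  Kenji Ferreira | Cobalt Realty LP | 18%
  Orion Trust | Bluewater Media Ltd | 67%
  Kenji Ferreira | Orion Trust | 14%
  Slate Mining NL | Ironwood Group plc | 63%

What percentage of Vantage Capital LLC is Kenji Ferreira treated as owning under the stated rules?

9.6802%

Chain via Cobalt Realty LP → Talon Energy Co. (R1): 18% × 71% × 33% = 4.2174% of Vantage Capital LLC.
Chain via Orion Trust → Bluewater Media Ltd (R1): 14% × 67% × 26% = 2.4388% of Vantage Capital LLC.
Chain via Slate Mining NL → Ironwood Group plc (R1): 30% × 63% × 16% = 3.024% of Vantage Capital LLC.
Aggregating (R2): 4.2174% + 2.4388% + 3.024% = 9.6802%.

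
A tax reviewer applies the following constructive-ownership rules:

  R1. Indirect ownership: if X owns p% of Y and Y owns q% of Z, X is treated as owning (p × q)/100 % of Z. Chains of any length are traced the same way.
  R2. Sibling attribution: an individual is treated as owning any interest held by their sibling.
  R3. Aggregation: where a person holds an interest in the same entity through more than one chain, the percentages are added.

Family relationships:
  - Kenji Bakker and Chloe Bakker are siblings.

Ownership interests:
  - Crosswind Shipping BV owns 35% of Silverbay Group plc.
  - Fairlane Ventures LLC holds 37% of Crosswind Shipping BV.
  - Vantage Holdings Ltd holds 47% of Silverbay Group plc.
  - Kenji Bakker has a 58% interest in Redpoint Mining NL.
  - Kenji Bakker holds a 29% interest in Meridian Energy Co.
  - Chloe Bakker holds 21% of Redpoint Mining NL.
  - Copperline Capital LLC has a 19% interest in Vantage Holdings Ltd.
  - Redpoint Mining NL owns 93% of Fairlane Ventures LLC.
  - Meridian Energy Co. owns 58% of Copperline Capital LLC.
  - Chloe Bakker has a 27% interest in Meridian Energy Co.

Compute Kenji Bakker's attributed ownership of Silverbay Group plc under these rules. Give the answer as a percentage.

By sibling attribution (R2), Kenji Bakker is treated as also owning Chloe Bakker's interest in Meridian Energy Co, giving 29% + 27% = 56%.
By sibling attribution (R2), Kenji Bakker is treated as also owning Chloe Bakker's interest in Redpoint Mining NL, giving 58% + 21% = 79%.
Chain via Meridian Energy Co. → Copperline Capital LLC → Vantage Holdings Ltd (R1): 56% × 58% × 19% × 47% = 2.900464% of Silverbay Group plc.
Chain via Redpoint Mining NL → Fairlane Ventures LLC → Crosswind Shipping BV (R1): 79% × 93% × 37% × 35% = 9.514365% of Silverbay Group plc.
Aggregating (R3): 2.900464% + 9.514365% = 12.414829%.

12.414829%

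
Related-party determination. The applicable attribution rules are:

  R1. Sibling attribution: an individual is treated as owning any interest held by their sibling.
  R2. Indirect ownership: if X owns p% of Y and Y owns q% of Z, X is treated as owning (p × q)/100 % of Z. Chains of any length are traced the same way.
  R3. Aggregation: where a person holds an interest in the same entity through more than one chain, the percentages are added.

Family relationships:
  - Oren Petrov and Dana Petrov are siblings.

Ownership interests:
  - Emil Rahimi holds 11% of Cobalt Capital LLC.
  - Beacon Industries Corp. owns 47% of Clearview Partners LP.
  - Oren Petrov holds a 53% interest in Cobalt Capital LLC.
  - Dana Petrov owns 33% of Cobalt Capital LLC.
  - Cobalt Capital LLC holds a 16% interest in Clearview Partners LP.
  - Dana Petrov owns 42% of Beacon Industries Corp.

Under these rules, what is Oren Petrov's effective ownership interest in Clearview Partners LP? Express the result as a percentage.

By sibling attribution (R1), Oren Petrov is treated as also owning Dana Petrov's interest in Cobalt Capital LLC, giving 53% + 33% = 86%.
By sibling attribution (R1), Oren Petrov is treated as owning Dana Petrov's 42% interest in Beacon Industries Corp.
Chain via Cobalt Capital LLC (R2): 86% × 16% = 13.76% of Clearview Partners LP.
Chain via Beacon Industries Corp. (R2): 42% × 47% = 19.74% of Clearview Partners LP.
Aggregating (R3): 13.76% + 19.74% = 33.5%.

33.5%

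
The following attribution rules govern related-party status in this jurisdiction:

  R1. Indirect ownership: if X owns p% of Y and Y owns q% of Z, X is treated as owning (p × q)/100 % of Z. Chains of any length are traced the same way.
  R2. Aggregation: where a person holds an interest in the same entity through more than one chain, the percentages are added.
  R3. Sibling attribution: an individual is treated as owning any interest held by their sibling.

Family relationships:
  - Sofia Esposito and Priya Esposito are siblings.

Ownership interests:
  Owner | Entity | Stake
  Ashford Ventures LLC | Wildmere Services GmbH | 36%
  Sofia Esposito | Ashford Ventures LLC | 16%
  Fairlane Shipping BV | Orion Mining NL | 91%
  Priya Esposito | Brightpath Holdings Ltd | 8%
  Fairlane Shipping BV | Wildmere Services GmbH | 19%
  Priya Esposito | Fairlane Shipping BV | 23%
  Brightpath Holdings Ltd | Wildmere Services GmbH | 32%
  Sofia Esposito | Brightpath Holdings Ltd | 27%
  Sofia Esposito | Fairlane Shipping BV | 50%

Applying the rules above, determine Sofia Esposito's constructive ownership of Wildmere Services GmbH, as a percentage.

By sibling attribution (R3), Sofia Esposito is treated as also owning Priya Esposito's interest in Fairlane Shipping BV, giving 50% + 23% = 73%.
By sibling attribution (R3), Sofia Esposito is treated as also owning Priya Esposito's interest in Brightpath Holdings Ltd, giving 27% + 8% = 35%.
Chain via Fairlane Shipping BV (R1): 73% × 19% = 13.87% of Wildmere Services GmbH.
Chain via Ashford Ventures LLC (R1): 16% × 36% = 5.76% of Wildmere Services GmbH.
Chain via Brightpath Holdings Ltd (R1): 35% × 32% = 11.2% of Wildmere Services GmbH.
Aggregating (R2): 13.87% + 5.76% + 11.2% = 30.83%.

30.83%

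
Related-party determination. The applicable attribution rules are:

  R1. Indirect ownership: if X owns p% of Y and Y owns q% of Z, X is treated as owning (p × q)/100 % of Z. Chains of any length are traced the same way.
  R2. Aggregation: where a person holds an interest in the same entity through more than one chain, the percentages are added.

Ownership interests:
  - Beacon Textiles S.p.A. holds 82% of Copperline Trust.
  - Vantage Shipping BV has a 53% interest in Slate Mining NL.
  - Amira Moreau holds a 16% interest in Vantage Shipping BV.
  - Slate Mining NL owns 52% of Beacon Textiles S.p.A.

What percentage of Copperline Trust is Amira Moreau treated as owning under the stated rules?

Chain via Vantage Shipping BV → Slate Mining NL → Beacon Textiles S.p.A. (R1): 16% × 53% × 52% × 82% = 3.615872% of Copperline Trust.

3.615872%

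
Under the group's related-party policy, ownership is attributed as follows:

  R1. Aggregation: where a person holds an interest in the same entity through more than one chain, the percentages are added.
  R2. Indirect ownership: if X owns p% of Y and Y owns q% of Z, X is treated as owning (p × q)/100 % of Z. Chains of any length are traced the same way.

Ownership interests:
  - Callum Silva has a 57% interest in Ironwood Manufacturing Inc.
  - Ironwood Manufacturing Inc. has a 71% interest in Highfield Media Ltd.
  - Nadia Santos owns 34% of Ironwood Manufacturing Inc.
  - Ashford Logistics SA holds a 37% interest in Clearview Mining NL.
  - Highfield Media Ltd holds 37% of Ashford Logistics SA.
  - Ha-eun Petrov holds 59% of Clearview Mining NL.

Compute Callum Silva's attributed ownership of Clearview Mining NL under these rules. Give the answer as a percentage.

Chain via Ironwood Manufacturing Inc. → Highfield Media Ltd → Ashford Logistics SA (R2): 57% × 71% × 37% × 37% = 5.540343% of Clearview Mining NL.

5.540343%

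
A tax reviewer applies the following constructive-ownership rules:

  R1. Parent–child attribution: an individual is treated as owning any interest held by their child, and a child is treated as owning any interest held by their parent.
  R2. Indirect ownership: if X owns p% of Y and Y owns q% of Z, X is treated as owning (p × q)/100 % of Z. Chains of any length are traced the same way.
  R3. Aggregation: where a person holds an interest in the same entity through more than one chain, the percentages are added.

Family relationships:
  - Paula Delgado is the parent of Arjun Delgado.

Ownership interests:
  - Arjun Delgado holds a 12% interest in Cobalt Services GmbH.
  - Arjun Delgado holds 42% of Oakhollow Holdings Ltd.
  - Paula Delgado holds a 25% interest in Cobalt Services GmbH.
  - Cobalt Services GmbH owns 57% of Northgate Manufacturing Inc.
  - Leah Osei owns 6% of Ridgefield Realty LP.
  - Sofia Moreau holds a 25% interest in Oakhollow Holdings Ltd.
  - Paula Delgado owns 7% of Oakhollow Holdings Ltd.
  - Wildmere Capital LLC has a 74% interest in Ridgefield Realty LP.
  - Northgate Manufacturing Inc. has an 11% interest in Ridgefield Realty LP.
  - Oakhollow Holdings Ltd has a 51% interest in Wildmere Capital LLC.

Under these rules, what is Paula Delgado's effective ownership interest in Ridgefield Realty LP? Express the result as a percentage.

20.8125%

By parent–child attribution (R1), Paula Delgado is treated as also owning Arjun Delgado's interest in Oakhollow Holdings Ltd, giving 7% + 42% = 49%.
By parent–child attribution (R1), Paula Delgado is treated as also owning Arjun Delgado's interest in Cobalt Services GmbH, giving 25% + 12% = 37%.
Chain via Oakhollow Holdings Ltd → Wildmere Capital LLC (R2): 49% × 51% × 74% = 18.4926% of Ridgefield Realty LP.
Chain via Cobalt Services GmbH → Northgate Manufacturing Inc. (R2): 37% × 57% × 11% = 2.3199% of Ridgefield Realty LP.
Aggregating (R3): 18.4926% + 2.3199% = 20.8125%.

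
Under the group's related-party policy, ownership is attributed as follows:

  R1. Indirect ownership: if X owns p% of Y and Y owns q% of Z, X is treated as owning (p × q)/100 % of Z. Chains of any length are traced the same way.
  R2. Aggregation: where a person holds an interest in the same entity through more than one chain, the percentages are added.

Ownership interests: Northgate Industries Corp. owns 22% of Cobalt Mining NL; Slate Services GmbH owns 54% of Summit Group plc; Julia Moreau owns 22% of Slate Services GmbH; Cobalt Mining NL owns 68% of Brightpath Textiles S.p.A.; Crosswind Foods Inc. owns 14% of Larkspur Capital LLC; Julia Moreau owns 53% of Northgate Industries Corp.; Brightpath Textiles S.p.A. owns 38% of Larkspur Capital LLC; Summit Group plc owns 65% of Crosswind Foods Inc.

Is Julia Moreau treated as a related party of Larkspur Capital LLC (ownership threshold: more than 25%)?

Chain via Northgate Industries Corp. → Cobalt Mining NL → Brightpath Textiles S.p.A. (R1): 53% × 22% × 68% × 38% = 3.012944% of Larkspur Capital LLC.
Chain via Slate Services GmbH → Summit Group plc → Crosswind Foods Inc. (R1): 22% × 54% × 65% × 14% = 1.08108% of Larkspur Capital LLC.
Aggregating (R2): 3.012944% + 1.08108% = 4.094024%.
4.094024% does not exceed the 25% threshold, so Julia is not a related party to Larkspur Capital LLC.

No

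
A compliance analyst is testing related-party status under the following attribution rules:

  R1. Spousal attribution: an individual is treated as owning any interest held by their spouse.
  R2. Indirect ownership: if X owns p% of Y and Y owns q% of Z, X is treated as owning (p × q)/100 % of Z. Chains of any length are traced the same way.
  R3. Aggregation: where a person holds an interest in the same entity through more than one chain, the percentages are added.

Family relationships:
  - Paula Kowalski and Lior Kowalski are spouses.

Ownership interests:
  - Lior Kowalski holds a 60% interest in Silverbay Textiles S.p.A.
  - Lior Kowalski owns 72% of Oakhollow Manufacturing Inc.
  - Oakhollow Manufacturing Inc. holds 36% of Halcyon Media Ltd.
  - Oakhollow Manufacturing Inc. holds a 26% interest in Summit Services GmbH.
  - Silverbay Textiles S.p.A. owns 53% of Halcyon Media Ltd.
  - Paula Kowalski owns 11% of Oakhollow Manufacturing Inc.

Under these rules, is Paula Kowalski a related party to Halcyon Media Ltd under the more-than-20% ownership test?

By spousal attribution (R1), Paula Kowalski is treated as also owning Lior Kowalski's interest in Oakhollow Manufacturing Inc, giving 11% + 72% = 83%.
By spousal attribution (R1), Paula Kowalski is treated as owning Lior Kowalski's 60% interest in Silverbay Textiles S.p.A.
Chain via Oakhollow Manufacturing Inc. (R2): 83% × 36% = 29.88% of Halcyon Media Ltd.
Chain via Silverbay Textiles S.p.A. (R2): 60% × 53% = 31.8% of Halcyon Media Ltd.
Aggregating (R3): 29.88% + 31.8% = 61.68%.
61.68% exceeds the 20% threshold, so Paula is a related party to Halcyon Media Ltd.

Yes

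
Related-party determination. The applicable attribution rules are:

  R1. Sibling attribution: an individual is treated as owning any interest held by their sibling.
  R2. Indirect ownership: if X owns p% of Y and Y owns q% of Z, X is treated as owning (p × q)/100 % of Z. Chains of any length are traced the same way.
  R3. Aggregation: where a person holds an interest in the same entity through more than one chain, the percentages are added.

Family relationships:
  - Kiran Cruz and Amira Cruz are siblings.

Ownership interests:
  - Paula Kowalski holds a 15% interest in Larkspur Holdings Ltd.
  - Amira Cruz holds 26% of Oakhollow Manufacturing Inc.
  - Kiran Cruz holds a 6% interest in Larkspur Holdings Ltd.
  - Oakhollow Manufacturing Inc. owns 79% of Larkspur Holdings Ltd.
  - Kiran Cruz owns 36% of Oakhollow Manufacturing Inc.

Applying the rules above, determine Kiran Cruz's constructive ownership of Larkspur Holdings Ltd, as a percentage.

By sibling attribution (R1), Kiran Cruz is treated as also owning Amira Cruz's interest in Oakhollow Manufacturing Inc, giving 36% + 26% = 62%.
Chain via Oakhollow Manufacturing Inc. (R2): 62% × 79% = 48.98% of Larkspur Holdings Ltd.
Direct interest in Larkspur Holdings Ltd: 6%.
Aggregating (R3): 48.98% + 6% = 54.98%.

54.98%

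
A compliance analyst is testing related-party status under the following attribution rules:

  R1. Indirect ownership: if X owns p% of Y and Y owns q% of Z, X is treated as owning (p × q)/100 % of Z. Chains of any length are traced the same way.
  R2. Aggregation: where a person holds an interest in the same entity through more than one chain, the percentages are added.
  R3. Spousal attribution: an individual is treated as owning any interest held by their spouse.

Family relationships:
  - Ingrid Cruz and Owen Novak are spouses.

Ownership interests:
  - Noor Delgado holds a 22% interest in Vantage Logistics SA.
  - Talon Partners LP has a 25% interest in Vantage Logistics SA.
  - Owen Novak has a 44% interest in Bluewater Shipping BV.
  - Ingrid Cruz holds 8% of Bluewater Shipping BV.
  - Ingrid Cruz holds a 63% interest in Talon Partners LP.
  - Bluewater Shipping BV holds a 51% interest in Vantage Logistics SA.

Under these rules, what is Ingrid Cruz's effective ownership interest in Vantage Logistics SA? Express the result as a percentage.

By spousal attribution (R3), Ingrid Cruz is treated as also owning Owen Novak's interest in Bluewater Shipping BV, giving 8% + 44% = 52%.
Chain via Bluewater Shipping BV (R1): 52% × 51% = 26.52% of Vantage Logistics SA.
Chain via Talon Partners LP (R1): 63% × 25% = 15.75% of Vantage Logistics SA.
Aggregating (R2): 26.52% + 15.75% = 42.27%.

42.27%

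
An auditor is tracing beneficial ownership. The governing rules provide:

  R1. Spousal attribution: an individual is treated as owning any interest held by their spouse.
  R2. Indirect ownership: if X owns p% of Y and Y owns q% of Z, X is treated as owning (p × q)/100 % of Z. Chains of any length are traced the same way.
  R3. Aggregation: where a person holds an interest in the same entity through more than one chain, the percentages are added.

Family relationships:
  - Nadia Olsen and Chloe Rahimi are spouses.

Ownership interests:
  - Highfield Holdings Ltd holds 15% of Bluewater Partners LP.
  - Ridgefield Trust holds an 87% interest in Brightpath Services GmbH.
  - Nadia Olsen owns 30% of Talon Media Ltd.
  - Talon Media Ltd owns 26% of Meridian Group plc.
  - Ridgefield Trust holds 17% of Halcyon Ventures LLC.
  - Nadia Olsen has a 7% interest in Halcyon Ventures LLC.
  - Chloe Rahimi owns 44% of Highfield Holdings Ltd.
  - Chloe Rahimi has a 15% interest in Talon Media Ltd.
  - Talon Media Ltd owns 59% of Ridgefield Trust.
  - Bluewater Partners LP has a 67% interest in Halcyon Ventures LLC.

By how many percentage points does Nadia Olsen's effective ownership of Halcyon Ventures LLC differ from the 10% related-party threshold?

By spousal attribution (R1), Nadia Olsen is treated as also owning Chloe Rahimi's interest in Talon Media Ltd, giving 30% + 15% = 45%.
By spousal attribution (R1), Nadia Olsen is treated as owning Chloe Rahimi's 44% interest in Highfield Holdings Ltd.
Chain via Talon Media Ltd → Ridgefield Trust (R2): 45% × 59% × 17% = 4.5135% of Halcyon Ventures LLC.
Direct interest in Halcyon Ventures LLC: 7%.
Chain via Highfield Holdings Ltd → Bluewater Partners LP (R2): 44% × 15% × 67% = 4.422% of Halcyon Ventures LLC.
Aggregating (R3): 4.5135% + 7% + 4.422% = 15.9355%.
15.9355% exceeds the 10% threshold by 5.9355 percentage points.

5.9355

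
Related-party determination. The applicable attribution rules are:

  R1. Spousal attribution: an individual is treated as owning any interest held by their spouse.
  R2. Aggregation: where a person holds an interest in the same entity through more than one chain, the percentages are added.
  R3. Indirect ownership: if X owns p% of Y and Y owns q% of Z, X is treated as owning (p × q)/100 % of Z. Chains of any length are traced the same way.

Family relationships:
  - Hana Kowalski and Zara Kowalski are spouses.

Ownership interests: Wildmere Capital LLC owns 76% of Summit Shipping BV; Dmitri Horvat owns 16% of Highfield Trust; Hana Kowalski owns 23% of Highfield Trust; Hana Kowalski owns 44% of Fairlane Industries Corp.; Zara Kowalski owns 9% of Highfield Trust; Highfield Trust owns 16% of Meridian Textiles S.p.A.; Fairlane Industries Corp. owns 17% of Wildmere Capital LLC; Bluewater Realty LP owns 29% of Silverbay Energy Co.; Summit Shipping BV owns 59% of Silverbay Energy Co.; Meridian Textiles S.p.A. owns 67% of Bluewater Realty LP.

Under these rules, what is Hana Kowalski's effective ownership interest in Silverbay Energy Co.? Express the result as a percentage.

4.348848%

By spousal attribution (R1), Hana Kowalski is treated as also owning Zara Kowalski's interest in Highfield Trust, giving 23% + 9% = 32%.
Chain via Fairlane Industries Corp. → Wildmere Capital LLC → Summit Shipping BV (R3): 44% × 17% × 76% × 59% = 3.354032% of Silverbay Energy Co.
Chain via Highfield Trust → Meridian Textiles S.p.A. → Bluewater Realty LP (R3): 32% × 16% × 67% × 29% = 0.994816% of Silverbay Energy Co.
Aggregating (R2): 3.354032% + 0.994816% = 4.348848%.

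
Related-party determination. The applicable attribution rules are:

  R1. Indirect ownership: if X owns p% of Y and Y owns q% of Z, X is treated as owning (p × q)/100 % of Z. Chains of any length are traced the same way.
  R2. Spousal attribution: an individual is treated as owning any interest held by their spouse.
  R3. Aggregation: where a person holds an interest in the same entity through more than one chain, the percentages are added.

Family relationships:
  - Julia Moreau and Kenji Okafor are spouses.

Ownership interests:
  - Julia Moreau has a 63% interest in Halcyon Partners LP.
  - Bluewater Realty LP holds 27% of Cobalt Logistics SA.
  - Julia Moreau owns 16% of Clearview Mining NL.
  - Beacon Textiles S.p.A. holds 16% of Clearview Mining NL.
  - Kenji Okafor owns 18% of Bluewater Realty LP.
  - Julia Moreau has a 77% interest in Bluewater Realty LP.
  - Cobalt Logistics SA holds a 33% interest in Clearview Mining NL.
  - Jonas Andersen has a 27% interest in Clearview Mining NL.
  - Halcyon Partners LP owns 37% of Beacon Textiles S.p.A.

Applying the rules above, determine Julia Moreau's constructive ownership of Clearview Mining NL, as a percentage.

By spousal attribution (R2), Julia Moreau is treated as also owning Kenji Okafor's interest in Bluewater Realty LP, giving 77% + 18% = 95%.
Chain via Bluewater Realty LP → Cobalt Logistics SA (R1): 95% × 27% × 33% = 8.4645% of Clearview Mining NL.
Chain via Halcyon Partners LP → Beacon Textiles S.p.A. (R1): 63% × 37% × 16% = 3.7296% of Clearview Mining NL.
Direct interest in Clearview Mining NL: 16%.
Aggregating (R3): 8.4645% + 3.7296% + 16% = 28.1941%.

28.1941%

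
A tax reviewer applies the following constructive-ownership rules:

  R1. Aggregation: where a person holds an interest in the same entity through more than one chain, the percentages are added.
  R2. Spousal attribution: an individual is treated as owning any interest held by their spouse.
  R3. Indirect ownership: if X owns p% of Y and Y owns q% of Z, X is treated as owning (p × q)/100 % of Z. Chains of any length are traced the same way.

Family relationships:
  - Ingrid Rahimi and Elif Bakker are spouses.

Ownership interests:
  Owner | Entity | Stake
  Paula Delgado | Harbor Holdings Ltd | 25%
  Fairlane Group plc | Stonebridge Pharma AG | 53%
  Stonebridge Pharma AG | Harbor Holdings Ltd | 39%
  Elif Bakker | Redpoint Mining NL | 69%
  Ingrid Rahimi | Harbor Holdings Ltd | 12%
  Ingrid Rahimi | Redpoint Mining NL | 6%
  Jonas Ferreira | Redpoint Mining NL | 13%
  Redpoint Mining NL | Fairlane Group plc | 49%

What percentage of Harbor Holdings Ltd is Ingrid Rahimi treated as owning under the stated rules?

19.596225%

By spousal attribution (R2), Ingrid Rahimi is treated as also owning Elif Bakker's interest in Redpoint Mining NL, giving 6% + 69% = 75%.
Chain via Redpoint Mining NL → Fairlane Group plc → Stonebridge Pharma AG (R3): 75% × 49% × 53% × 39% = 7.596225% of Harbor Holdings Ltd.
Direct interest in Harbor Holdings Ltd: 12%.
Aggregating (R1): 7.596225% + 12% = 19.596225%.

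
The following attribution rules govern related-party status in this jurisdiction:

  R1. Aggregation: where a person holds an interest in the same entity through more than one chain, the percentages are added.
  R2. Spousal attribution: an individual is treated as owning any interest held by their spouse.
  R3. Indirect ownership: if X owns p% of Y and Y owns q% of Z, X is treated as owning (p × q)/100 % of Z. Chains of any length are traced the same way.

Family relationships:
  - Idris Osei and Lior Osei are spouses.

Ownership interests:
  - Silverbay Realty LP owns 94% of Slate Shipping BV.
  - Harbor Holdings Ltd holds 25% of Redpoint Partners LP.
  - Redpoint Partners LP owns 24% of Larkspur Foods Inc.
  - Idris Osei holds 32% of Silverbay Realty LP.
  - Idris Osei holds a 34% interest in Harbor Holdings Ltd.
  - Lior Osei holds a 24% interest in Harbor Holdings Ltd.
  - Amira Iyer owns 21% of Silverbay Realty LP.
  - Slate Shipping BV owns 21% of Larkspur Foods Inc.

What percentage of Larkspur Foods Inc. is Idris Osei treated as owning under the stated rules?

By spousal attribution (R2), Idris Osei is treated as also owning Lior Osei's interest in Harbor Holdings Ltd, giving 34% + 24% = 58%.
Chain via Silverbay Realty LP → Slate Shipping BV (R3): 32% × 94% × 21% = 6.3168% of Larkspur Foods Inc.
Chain via Harbor Holdings Ltd → Redpoint Partners LP (R3): 58% × 25% × 24% = 3.48% of Larkspur Foods Inc.
Aggregating (R1): 6.3168% + 3.48% = 9.7968%.

9.7968%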